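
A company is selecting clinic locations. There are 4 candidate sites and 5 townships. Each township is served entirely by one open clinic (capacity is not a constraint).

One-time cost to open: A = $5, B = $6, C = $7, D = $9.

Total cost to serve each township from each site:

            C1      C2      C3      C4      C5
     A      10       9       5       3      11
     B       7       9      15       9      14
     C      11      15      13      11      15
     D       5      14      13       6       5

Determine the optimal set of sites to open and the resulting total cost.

Open A and D; minimum total cost 41.

For any fixed open set, each township goes to its cheapest open site; total = fixed + service.
{A, D}: C1→D 5, C2→A 9, C3→A 5, C4→A 3, C5→D 5. Service 27; fixed 14; total 41.
{A}: service 38 + fixed 5 = 43
{A, B}: service 35 + fixed 11 = 46
{A, B, C, D}: service 27 + fixed 27 = 54
No other subset beats 41.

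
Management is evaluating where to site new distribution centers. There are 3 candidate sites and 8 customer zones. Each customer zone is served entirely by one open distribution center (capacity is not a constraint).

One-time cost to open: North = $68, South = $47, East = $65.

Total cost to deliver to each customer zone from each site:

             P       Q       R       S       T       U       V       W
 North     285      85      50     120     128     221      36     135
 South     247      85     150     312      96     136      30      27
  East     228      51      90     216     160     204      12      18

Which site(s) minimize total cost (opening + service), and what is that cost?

Open North, South and East; minimum total cost 891.

For any fixed open set, each customer zone goes to its cheapest open site; total = fixed + service.
{North, South, East}: P→East 228, Q→East 51, R→North 50, S→North 120, T→South 96, U→South 136, V→East 12, W→East 18. Service 711; fixed 180; total 891.
{North, South}: service 791 + fixed 115 = 906
{North, East}: service 811 + fixed 133 = 944
{South}: service 1083 + fixed 47 = 1130
No other subset beats 891.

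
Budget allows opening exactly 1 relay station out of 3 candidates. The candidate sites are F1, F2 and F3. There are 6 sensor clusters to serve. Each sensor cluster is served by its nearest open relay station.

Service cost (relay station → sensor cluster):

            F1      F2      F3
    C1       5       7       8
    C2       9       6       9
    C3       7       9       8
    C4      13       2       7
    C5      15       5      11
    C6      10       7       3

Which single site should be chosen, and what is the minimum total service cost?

With exactly 1 open, each sensor cluster uses its cheapest among the chosen.
{F2}: C1→F2 7, C2→F2 6, C3→F2 9, C4→F2 2, C5→F2 5, C6→F2 7. Service cost 36.
{F3}: service cost 46
{F1}: service cost 59
Among all 3 size-1 choices, {F2} is lowest.

Choose F2 only; total service cost 36.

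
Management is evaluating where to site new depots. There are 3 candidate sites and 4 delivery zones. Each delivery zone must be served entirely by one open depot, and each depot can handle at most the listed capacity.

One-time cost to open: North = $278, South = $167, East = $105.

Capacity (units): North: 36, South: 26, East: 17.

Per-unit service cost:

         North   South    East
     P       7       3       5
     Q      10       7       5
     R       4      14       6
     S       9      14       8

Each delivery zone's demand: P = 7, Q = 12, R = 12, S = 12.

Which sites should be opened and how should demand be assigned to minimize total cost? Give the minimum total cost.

Minimum total cost: 648

Open {North, East}: P→North 7·7=49, Q→East 5·12=60, R→North 4·12=48, S→North 9·12=108.
Loads: North carries 31/36, East carries 12/17. Service 265; fixed 383; total 648.
Next best feasible plan costs 694.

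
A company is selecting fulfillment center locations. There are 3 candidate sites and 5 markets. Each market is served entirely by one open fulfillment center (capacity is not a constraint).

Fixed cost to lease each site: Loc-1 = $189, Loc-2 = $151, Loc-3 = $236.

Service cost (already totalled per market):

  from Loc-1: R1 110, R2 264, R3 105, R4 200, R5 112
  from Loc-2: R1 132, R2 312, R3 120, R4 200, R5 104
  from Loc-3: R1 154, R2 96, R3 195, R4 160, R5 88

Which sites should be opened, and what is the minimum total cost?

For any fixed open set, each market goes to its cheapest open site; total = fixed + service.
{Loc-3}: R1→Loc-3 154, R2→Loc-3 96, R3→Loc-3 195, R4→Loc-3 160, R5→Loc-3 88. Service 693; fixed 236; total 929.
{Loc-1}: service 791 + fixed 189 = 980
{Loc-2, Loc-3}: service 596 + fixed 387 = 983
{Loc-1, Loc-2, Loc-3}: service 559 + fixed 576 = 1135
No other subset beats 929.

Open Loc-3 only; minimum total cost 929.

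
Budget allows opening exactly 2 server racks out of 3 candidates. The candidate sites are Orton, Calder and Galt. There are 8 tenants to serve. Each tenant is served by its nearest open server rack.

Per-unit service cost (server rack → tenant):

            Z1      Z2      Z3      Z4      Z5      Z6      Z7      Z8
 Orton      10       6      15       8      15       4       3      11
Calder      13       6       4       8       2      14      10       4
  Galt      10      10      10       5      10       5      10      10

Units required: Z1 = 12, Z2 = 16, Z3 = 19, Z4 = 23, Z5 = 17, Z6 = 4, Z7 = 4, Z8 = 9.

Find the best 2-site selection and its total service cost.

Choose Calder and Galt; total service cost 537.

With exactly 2 open, each tenant uses its cheapest among the chosen.
{Calder, Galt}: Z1→Galt 10·12=120, Z2→Calder 6·16=96, Z3→Calder 4·19=76, Z4→Galt 5·23=115, Z5→Calder 2·17=34, Z6→Galt 5·4=20, Z7→Calder 10·4=40, Z8→Calder 4·9=36. Service cost 537.
{Orton, Calder}: service cost 574
{Orton, Galt}: service cost 809
Among all 3 size-2 choices, {Calder, Galt} is lowest.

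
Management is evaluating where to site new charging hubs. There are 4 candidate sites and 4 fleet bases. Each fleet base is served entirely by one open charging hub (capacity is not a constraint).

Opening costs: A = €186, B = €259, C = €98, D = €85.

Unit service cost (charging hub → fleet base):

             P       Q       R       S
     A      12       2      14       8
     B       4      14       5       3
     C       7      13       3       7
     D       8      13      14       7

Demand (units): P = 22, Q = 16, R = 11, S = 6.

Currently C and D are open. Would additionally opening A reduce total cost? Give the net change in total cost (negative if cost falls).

Current service cost with {C, D}: 437.
Adding A: each fleet base re-picks its cheapest; new service cost 261, saving 176.
Extra fixed cost: 186. Net change = 186 − 176 = 10.
(Totals: 620 → 630.)

No — net change +10 (cost rises by 10).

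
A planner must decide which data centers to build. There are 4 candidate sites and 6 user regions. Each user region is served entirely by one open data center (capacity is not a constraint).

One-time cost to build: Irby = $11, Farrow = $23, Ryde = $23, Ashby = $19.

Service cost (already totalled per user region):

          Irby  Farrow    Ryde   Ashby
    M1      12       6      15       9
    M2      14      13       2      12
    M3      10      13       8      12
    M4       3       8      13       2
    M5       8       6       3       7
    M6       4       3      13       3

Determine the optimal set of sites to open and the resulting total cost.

Open Irby only; minimum total cost 62.

For any fixed open set, each user region goes to its cheapest open site; total = fixed + service.
{Irby}: M1→Irby 12, M2→Irby 14, M3→Irby 10, M4→Irby 3, M5→Irby 8, M6→Irby 4. Service 51; fixed 11; total 62.
{Ashby}: service 45 + fixed 19 = 64
{Irby, Ryde}: service 32 + fixed 34 = 66
{Irby, Farrow, Ryde, Ashby}: service 24 + fixed 76 = 100
(All 15 nonempty subsets were checked; Irby only is lowest.)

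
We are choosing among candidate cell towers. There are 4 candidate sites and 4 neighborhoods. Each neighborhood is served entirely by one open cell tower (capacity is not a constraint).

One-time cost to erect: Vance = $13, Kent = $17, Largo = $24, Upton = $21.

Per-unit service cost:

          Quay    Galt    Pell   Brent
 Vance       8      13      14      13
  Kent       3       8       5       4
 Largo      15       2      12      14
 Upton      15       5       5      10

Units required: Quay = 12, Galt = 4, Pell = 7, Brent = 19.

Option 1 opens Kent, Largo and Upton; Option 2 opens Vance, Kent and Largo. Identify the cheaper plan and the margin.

Option 1: {Kent, Largo, Upton}: Quay→Kent 3·12=36, Galt→Largo 2·4=8, Pell→Kent 5·7=35, Brent→Kent 4·19=76. Service 155; fixed 62; total 217.
Option 2: {Vance, Kent, Largo}: Quay→Kent 3·12=36, Galt→Largo 2·4=8, Pell→Kent 5·7=35, Brent→Kent 4·19=76. Service 155; fixed 54; total 209.
Difference: |217 − 209| = 8.

Option 2 is cheaper by 8.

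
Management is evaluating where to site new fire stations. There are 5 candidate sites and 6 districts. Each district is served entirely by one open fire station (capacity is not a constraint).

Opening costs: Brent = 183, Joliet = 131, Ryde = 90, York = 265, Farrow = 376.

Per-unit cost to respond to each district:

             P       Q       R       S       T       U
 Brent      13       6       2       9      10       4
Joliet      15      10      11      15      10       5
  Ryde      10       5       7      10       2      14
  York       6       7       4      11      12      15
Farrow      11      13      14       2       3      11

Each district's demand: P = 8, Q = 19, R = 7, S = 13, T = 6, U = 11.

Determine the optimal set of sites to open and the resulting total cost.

For any fixed open set, each district goes to its cheapest open site; total = fixed + service.
{Ryde}: P→Ryde 10·8=80, Q→Ryde 5·19=95, R→Ryde 7·7=49, S→Ryde 10·13=130, T→Ryde 2·6=12, U→Ryde 14·11=154. Service 520; fixed 90; total 610.
{Brent, Ryde}: service 362 + fixed 273 = 635
{Brent}: P→Brent 13·8=104, Q→Brent 6·19=114, R→Brent 2·7=14, S→Brent 9·13=117, T→Brent 10·6=60, U→Brent 4·11=44. Service 453; fixed 183; total 636.
{Brent, Joliet, Ryde, York, Farrow}: P→York 6·8=48, Q→Ryde 5·19=95, R→Brent 2·7=14, S→Farrow 2·13=26, T→Ryde 2·6=12, U→Brent 4·11=44. Service 239; fixed 1045; total 1284.
No other subset beats 610.

Open Ryde only; minimum total cost 610.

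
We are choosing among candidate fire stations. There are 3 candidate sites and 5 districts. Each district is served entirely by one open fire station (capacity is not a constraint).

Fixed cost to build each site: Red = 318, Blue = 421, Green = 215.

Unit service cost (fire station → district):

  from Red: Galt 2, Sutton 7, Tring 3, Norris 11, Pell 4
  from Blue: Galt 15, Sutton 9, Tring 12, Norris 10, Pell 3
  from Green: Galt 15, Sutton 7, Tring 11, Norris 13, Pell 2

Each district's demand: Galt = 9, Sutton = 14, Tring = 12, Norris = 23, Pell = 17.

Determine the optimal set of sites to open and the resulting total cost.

For any fixed open set, each district goes to its cheapest open site; total = fixed + service.
{Red}: Galt→Red 2·9=18, Sutton→Red 7·14=98, Tring→Red 3·12=36, Norris→Red 11·23=253, Pell→Red 4·17=68. Service 473; fixed 318; total 791.
{Green}: Galt→Green 15·9=135, Sutton→Green 7·14=98, Tring→Green 11·12=132, Norris→Green 13·23=299, Pell→Green 2·17=34. Service 698; fixed 215; total 913.
{Red, Green}: service 439 + fixed 533 = 972
{Red, Blue, Green}: service 416 + fixed 954 = 1370
No other subset beats 791.

Open Red only; minimum total cost 791.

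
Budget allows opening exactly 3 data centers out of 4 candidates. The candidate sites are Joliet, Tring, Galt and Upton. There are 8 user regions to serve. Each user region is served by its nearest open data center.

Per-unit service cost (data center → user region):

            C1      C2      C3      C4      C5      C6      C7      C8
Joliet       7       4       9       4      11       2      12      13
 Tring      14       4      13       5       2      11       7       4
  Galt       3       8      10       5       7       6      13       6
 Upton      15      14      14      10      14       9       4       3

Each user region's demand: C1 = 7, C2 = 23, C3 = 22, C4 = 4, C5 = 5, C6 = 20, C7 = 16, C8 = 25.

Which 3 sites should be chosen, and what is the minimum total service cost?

Choose Joliet, Galt and Upton; total service cost 541.

With exactly 3 open, each user region uses its cheapest among the chosen.
{Joliet, Galt, Upton}: C1→Galt 3·7=21, C2→Joliet 4·23=92, C3→Joliet 9·22=198, C4→Joliet 4·4=16, C5→Galt 7·5=35, C6→Joliet 2·20=40, C7→Upton 4·16=64, C8→Upton 3·25=75. Service cost 541.
{Joliet, Tring, Upton}: service cost 544
{Joliet, Tring, Galt}: service cost 589
Among all 4 size-3 choices, {Joliet, Galt, Upton} is lowest.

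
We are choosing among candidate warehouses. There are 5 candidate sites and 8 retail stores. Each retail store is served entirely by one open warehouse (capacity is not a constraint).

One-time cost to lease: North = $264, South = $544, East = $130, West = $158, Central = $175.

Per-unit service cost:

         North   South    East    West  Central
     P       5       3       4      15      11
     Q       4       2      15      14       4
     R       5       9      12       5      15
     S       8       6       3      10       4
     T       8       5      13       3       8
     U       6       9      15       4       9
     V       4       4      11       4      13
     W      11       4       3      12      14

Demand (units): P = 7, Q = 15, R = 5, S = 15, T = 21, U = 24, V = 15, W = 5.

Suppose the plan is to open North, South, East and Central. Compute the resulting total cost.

Total cost: 1558

Each retail store is assigned to its cheapest site among the open ones.
{North, South, East, Central}: P→South 3·7=21, Q→South 2·15=30, R→North 5·5=25, S→East 3·15=45, T→South 5·21=105, U→North 6·24=144, V→North 4·15=60, W→East 3·5=15. Service 445; fixed 1113; total 1558.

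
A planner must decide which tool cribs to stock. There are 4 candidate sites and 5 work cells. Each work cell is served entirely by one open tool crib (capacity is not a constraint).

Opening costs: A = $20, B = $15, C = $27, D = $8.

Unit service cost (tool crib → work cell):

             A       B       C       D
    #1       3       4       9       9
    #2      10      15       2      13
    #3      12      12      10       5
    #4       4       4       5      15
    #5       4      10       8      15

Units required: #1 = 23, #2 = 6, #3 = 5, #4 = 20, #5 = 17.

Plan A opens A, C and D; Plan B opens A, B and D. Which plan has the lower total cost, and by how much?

Plan A is cheaper by 36.

Plan A: {A, C, D}: #1→A 3·23=69, #2→C 2·6=12, #3→D 5·5=25, #4→A 4·20=80, #5→A 4·17=68. Service 254; fixed 55; total 309.
Plan B: {A, B, D}: #1→A 3·23=69, #2→A 10·6=60, #3→D 5·5=25, #4→A 4·20=80, #5→A 4·17=68. Service 302; fixed 43; total 345.
Difference: |309 − 345| = 36.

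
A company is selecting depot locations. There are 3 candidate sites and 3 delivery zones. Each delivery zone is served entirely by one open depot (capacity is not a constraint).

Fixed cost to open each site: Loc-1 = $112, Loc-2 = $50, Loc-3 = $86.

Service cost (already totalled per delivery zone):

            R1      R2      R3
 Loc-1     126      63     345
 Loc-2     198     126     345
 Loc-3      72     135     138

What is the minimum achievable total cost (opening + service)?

Minimum total cost: 431

For any fixed open set, each delivery zone goes to its cheapest open site; total = fixed + service.
{Loc-3}: R1→Loc-3 72, R2→Loc-3 135, R3→Loc-3 138. Service 345; fixed 86; total 431.
{Loc-1, Loc-3}: R1→Loc-3 72, R2→Loc-1 63, R3→Loc-3 138. Service 273; fixed 198; total 471.
{Loc-2, Loc-3}: service 336 + fixed 136 = 472
{Loc-1, Loc-2, Loc-3}: service 273 + fixed 248 = 521
No other subset beats 431.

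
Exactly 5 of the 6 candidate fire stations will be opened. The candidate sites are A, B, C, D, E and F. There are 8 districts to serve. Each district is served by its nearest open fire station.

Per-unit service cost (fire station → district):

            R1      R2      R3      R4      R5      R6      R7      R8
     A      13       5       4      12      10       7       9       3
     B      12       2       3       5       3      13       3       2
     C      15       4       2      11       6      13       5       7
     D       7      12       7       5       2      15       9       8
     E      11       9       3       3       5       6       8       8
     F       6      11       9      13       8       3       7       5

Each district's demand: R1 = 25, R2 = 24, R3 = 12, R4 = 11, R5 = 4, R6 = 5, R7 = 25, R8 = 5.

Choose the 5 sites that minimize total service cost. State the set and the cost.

Choose B, C, D, E and F; total service cost 363.

With exactly 5 open, each district uses its cheapest among the chosen.
{B, C, D, E, F}: R1→F 6·25=150, R2→B 2·24=48, R3→C 2·12=24, R4→E 3·11=33, R5→D 2·4=8, R6→F 3·5=15, R7→B 3·25=75, R8→B 2·5=10. Service cost 363.
{A, B, C, E, F}: service cost 367
{A, B, D, E, F}: service cost 375
Among all 6 size-5 choices, {B, C, D, E, F} is lowest.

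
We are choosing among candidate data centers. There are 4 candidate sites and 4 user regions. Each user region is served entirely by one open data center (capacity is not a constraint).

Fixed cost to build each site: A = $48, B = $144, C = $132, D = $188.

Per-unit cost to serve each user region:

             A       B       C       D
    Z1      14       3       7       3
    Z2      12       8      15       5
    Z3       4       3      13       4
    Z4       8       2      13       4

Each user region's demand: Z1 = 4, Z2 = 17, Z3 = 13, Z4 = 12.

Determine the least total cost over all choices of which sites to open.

Minimum total cost: 355

For any fixed open set, each user region goes to its cheapest open site; total = fixed + service.
{B}: Z1→B 3·4=12, Z2→B 8·17=136, Z3→B 3·13=39, Z4→B 2·12=24. Service 211; fixed 144; total 355.
{D}: Z1→D 3·4=12, Z2→D 5·17=85, Z3→D 4·13=52, Z4→D 4·12=48. Service 197; fixed 188; total 385.
{A, B}: Z1→B 3·4=12, Z2→B 8·17=136, Z3→B 3·13=39, Z4→B 2·12=24. Service 211; fixed 192; total 403.
{A, B, C, D}: service 160 + fixed 512 = 672
(All 15 nonempty subsets were checked; B only is lowest.)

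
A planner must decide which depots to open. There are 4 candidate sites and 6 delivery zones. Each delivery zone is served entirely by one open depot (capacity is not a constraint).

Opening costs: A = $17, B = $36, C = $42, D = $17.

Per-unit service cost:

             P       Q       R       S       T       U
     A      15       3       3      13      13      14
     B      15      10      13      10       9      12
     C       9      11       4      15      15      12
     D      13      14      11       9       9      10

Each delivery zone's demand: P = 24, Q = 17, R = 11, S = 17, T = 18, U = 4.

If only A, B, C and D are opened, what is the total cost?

Total cost: 767

Each delivery zone is assigned to its cheapest site among the open ones.
{A, B, C, D}: P→C 9·24=216, Q→A 3·17=51, R→A 3·11=33, S→D 9·17=153, T→B 9·18=162, U→D 10·4=40. Service 655; fixed 112; total 767.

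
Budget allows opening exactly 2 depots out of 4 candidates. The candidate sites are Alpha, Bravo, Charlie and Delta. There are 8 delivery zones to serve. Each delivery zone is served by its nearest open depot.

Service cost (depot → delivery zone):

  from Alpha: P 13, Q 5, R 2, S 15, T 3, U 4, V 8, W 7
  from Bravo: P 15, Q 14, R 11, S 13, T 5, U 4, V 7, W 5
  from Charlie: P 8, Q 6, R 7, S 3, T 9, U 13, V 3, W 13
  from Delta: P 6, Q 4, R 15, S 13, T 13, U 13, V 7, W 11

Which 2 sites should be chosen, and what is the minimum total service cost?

With exactly 2 open, each delivery zone uses its cheapest among the chosen.
{Alpha, Charlie}: P→Charlie 8, Q→Alpha 5, R→Alpha 2, S→Charlie 3, T→Alpha 3, U→Alpha 4, V→Charlie 3, W→Alpha 7. Service cost 35.
{Bravo, Charlie}: service cost 41
{Alpha, Delta}: service cost 46
Among all 6 size-2 choices, {Alpha, Charlie} is lowest.

Choose Alpha and Charlie; total service cost 35.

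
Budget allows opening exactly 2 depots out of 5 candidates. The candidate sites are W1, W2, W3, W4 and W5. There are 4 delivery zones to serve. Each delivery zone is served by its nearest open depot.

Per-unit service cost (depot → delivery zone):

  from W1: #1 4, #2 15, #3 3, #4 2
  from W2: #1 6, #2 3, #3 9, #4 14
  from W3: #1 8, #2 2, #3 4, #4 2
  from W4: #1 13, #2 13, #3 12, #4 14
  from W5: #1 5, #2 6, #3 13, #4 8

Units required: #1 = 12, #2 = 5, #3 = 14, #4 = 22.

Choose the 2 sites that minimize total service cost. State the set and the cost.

Choose W1 and W3; total service cost 144.

With exactly 2 open, each delivery zone uses its cheapest among the chosen.
{W1, W3}: #1→W1 4·12=48, #2→W3 2·5=10, #3→W1 3·14=42, #4→W1 2·22=44. Service cost 144.
{W1, W2}: service cost 149
{W1, W5}: service cost 164
Among all 10 size-2 choices, {W1, W3} is lowest.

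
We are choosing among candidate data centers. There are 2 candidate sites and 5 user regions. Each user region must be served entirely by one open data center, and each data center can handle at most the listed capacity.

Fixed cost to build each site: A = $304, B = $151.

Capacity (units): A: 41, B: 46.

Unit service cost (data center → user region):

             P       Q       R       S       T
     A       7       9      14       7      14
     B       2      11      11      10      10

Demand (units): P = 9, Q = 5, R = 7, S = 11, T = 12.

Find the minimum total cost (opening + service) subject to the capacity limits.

Open {B}: P→B 2·9=18, Q→B 11·5=55, R→B 11·7=77, S→B 10·11=110, T→B 10·12=120.
Loads: B carries 44/46. Service 380; fixed 151; total 531.
Next best feasible plan costs 792.

Minimum total cost: 531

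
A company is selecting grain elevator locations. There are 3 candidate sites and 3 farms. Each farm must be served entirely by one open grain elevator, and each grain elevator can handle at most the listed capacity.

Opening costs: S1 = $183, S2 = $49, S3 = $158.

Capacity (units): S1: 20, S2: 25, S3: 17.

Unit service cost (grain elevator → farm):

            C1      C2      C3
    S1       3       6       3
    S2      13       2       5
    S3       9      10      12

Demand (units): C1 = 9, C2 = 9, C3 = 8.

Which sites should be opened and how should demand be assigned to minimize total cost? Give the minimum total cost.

Minimum total cost: 301

Open {S1, S2}: C1→S1 3·9=27, C2→S2 2·9=18, C3→S1 3·8=24.
Loads: S1 carries 17/20, S2 carries 9/25. Service 69; fixed 232; total 301.
Next best feasible plan costs 317.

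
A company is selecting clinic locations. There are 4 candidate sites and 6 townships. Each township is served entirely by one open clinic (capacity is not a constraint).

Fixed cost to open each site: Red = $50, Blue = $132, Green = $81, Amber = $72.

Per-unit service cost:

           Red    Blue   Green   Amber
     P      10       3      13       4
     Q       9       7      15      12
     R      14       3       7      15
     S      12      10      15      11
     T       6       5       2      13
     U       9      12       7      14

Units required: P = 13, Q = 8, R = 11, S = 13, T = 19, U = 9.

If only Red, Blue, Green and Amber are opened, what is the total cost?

Each township is assigned to its cheapest site among the open ones.
{Red, Blue, Green, Amber}: P→Blue 3·13=39, Q→Blue 7·8=56, R→Blue 3·11=33, S→Blue 10·13=130, T→Green 2·19=38, U→Green 7·9=63. Service 359; fixed 335; total 694.

Total cost: 694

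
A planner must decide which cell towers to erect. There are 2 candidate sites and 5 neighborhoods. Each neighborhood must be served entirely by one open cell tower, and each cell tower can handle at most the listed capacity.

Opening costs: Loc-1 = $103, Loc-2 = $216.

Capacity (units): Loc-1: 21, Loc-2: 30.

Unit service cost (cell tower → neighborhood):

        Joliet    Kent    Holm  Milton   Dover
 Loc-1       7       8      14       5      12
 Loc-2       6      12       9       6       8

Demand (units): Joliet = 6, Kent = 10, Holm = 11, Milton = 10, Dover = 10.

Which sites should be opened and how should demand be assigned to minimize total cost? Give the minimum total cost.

Open {Loc-1, Loc-2}: Joliet→Loc-2 6·6=36, Kent→Loc-1 8·10=80, Holm→Loc-2 9·11=99, Milton→Loc-1 5·10=50, Dover→Loc-2 8·10=80.
Loads: Loc-1 carries 20/21, Loc-2 carries 27/30. Service 345; fixed 319; total 664.
Next best feasible plan costs 714.

Minimum total cost: 664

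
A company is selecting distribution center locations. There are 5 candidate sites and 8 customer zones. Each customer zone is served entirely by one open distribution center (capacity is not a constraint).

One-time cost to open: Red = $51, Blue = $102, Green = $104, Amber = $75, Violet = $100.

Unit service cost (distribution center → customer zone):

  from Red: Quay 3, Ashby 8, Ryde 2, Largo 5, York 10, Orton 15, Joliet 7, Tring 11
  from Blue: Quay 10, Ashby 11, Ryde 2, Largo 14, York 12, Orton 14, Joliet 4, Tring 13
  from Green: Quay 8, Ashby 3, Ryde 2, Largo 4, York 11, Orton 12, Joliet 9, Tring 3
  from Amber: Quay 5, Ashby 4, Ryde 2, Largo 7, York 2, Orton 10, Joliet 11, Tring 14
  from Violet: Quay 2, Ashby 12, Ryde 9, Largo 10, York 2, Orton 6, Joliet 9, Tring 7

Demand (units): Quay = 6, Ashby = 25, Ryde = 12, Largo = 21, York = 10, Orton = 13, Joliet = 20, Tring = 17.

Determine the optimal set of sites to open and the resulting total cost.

Open Green and Violet; minimum total cost 728.

For any fixed open set, each customer zone goes to its cheapest open site; total = fixed + service.
{Green, Violet}: Quay→Violet 2·6=12, Ashby→Green 3·25=75, Ryde→Green 2·12=24, Largo→Green 4·21=84, York→Violet 2·10=20, Orton→Violet 6·13=78, Joliet→Green 9·20=180, Tring→Green 3·17=51. Service 524; fixed 204; total 728.
{Blue, Green, Violet}: Quay→Violet 2·6=12, Ashby→Green 3·25=75, Ryde→Blue 2·12=24, Largo→Green 4·21=84, York→Violet 2·10=20, Orton→Violet 6·13=78, Joliet→Blue 4·20=80, Tring→Green 3·17=51. Service 424; fixed 306; total 730.
{Red, Green, Violet}: service 484 + fixed 255 = 739
{Red, Blue, Green, Amber, Violet}: service 424 + fixed 432 = 856
No other subset beats 728.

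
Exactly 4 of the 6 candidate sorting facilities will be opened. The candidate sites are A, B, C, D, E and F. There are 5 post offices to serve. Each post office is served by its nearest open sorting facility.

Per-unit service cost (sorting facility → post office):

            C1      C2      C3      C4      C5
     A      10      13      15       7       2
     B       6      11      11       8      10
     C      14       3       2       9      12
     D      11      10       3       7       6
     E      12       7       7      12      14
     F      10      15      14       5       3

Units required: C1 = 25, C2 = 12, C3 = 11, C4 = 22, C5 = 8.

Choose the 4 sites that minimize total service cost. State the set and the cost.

With exactly 4 open, each post office uses its cheapest among the chosen.
{A, B, C, F}: C1→B 6·25=150, C2→C 3·12=36, C3→C 2·11=22, C4→F 5·22=110, C5→A 2·8=16. Service cost 334.
{B, C, D, F}: service cost 342
{B, C, E, F}: service cost 342
Among all 15 size-4 choices, {A, B, C, F} is lowest.

Choose A, B, C and F; total service cost 334.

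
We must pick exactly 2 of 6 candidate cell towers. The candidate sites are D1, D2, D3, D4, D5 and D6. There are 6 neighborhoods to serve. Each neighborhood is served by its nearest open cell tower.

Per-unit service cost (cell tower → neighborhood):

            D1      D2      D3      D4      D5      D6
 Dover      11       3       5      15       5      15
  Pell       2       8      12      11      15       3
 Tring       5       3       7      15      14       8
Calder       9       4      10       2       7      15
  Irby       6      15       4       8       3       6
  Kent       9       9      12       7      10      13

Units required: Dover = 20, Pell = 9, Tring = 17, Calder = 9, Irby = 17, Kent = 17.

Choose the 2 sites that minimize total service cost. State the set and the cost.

Choose D1 and D2; total service cost 420.

With exactly 2 open, each neighborhood uses its cheapest among the chosen.
{D1, D2}: Dover→D2 3·20=60, Pell→D1 2·9=18, Tring→D2 3·17=51, Calder→D2 4·9=36, Irby→D1 6·17=102, Kent→D1 9·17=153. Service cost 420.
{D2, D5}: service cost 423
{D2, D6}: service cost 429
Among all 15 size-2 choices, {D1, D2} is lowest.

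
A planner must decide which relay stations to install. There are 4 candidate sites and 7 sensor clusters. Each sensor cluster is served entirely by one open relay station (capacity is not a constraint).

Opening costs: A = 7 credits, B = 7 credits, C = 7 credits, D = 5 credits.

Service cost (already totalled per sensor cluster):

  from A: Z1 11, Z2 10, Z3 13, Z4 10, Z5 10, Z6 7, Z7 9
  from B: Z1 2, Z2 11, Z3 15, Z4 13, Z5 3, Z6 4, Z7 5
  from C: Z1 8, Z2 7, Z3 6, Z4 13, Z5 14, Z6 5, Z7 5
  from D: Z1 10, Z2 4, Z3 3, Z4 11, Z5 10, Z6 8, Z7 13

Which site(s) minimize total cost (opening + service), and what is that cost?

Open B and D; minimum total cost 44.

For any fixed open set, each sensor cluster goes to its cheapest open site; total = fixed + service.
{B, D}: Z1→B 2, Z2→D 4, Z3→D 3, Z4→D 11, Z5→B 3, Z6→B 4, Z7→B 5. Service 32; fixed 12; total 44.
{A, B, D}: service 31 + fixed 19 = 50
{B, C, D}: Z1→B 2, Z2→D 4, Z3→D 3, Z4→D 11, Z5→B 3, Z6→B 4, Z7→B 5. Service 32; fixed 19; total 51.
{A, B, C, D}: service 31 + fixed 26 = 57
No other subset beats 44.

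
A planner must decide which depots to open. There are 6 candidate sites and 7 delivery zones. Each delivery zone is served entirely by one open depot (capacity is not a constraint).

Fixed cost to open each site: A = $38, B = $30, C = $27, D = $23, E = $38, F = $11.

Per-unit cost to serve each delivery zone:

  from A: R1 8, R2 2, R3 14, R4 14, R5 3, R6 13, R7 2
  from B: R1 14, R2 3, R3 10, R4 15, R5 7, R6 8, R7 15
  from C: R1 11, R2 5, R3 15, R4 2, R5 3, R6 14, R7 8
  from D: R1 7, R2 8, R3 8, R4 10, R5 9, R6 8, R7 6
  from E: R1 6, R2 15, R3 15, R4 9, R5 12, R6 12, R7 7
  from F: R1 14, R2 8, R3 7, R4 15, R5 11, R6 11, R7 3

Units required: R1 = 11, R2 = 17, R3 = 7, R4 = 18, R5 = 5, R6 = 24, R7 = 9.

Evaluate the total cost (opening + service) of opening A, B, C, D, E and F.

Each delivery zone is assigned to its cheapest site among the open ones.
{A, B, C, D, E, F}: R1→E 6·11=66, R2→A 2·17=34, R3→F 7·7=49, R4→C 2·18=36, R5→A 3·5=15, R6→B 8·24=192, R7→A 2·9=18. Service 410; fixed 167; total 577.

Total cost: 577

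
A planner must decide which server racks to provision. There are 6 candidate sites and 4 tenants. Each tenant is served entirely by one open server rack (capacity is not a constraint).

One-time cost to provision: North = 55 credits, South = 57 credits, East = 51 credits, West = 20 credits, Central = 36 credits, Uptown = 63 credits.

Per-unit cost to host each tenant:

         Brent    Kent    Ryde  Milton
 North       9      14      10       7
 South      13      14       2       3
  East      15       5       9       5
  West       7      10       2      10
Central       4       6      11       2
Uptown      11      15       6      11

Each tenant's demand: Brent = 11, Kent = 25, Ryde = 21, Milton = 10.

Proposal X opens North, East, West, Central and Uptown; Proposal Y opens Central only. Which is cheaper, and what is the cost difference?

Proposal X: {North, East, West, Central, Uptown}: Brent→Central 4·11=44, Kent→East 5·25=125, Ryde→West 2·21=42, Milton→Central 2·10=20. Service 231; fixed 225; total 456.
Proposal Y: {Central}: Brent→Central 4·11=44, Kent→Central 6·25=150, Ryde→Central 11·21=231, Milton→Central 2·10=20. Service 445; fixed 36; total 481.
Difference: |456 − 481| = 25.

Proposal X is cheaper by 25.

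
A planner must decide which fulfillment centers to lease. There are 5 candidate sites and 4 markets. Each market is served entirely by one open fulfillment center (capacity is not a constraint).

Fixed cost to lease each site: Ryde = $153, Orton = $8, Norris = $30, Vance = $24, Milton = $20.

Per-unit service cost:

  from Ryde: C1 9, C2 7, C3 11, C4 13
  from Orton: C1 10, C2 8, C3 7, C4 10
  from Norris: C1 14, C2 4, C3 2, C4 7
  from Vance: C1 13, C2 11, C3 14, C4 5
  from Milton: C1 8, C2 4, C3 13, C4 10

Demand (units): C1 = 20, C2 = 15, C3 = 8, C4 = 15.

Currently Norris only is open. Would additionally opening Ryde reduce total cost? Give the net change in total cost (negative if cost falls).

No — net change +53 (cost rises by 53).

Current service cost with {Norris}: 461.
Adding Ryde: each market re-picks its cheapest; new service cost 361, saving 100.
Extra fixed cost: 153. Net change = 153 − 100 = 53.
(Totals: 491 → 544.)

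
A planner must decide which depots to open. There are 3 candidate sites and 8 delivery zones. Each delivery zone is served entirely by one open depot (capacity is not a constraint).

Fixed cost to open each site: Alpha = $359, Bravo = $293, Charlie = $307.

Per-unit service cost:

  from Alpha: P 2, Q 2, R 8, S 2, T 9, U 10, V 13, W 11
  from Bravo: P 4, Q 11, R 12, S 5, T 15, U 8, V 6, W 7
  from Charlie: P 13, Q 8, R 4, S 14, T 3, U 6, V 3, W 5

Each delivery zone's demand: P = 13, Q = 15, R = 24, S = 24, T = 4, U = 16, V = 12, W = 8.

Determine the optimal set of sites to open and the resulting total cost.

Open Alpha and Charlie; minimum total cost 1050.

For any fixed open set, each delivery zone goes to its cheapest open site; total = fixed + service.
{Alpha, Charlie}: P→Alpha 2·13=26, Q→Alpha 2·15=30, R→Charlie 4·24=96, S→Alpha 2·24=48, T→Charlie 3·4=12, U→Charlie 6·16=96, V→Charlie 3·12=36, W→Charlie 5·8=40. Service 384; fixed 666; total 1050.
{Alpha}: service 736 + fixed 359 = 1095
{Bravo, Charlie}: service 572 + fixed 600 = 1172
{Alpha, Bravo, Charlie}: P→Alpha 2·13=26, Q→Alpha 2·15=30, R→Charlie 4·24=96, S→Alpha 2·24=48, T→Charlie 3·4=12, U→Charlie 6·16=96, V→Charlie 3·12=36, W→Charlie 5·8=40. Service 384; fixed 959; total 1343.
No other subset beats 1050.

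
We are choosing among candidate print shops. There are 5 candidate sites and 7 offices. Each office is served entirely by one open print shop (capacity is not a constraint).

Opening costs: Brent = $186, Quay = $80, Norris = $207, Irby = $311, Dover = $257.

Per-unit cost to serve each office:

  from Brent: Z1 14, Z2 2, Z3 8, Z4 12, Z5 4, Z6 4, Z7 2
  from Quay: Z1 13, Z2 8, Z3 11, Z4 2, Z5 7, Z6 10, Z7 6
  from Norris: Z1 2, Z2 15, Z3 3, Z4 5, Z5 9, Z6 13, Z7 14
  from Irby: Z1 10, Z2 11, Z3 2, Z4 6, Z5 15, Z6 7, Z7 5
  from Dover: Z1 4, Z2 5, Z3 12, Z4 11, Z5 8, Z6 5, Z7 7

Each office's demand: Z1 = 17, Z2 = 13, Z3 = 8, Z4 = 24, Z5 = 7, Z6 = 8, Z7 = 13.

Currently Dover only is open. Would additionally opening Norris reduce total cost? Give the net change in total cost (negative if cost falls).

Current service cost with {Dover}: 680.
Adding Norris: each office re-picks its cheapest; new service cost 430, saving 250.
Extra fixed cost: 207. Net change = 207 − 250 = -43.
(Totals: 937 → 894.)

Yes — net change −43 (cost falls by 43).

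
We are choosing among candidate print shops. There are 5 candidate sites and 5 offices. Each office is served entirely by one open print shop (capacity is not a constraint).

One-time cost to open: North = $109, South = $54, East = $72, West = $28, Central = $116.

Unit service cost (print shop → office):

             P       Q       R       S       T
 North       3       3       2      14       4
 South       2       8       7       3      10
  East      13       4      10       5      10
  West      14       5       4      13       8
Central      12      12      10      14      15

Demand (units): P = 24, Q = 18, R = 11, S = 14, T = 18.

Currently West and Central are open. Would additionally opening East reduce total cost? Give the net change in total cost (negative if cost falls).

Current service cost with {West, Central}: 748.
Adding East: each office re-picks its cheapest; new service cost 618, saving 130.
Extra fixed cost: 72. Net change = 72 − 130 = -58.
(Totals: 892 → 834.)

Yes — net change −58 (cost falls by 58).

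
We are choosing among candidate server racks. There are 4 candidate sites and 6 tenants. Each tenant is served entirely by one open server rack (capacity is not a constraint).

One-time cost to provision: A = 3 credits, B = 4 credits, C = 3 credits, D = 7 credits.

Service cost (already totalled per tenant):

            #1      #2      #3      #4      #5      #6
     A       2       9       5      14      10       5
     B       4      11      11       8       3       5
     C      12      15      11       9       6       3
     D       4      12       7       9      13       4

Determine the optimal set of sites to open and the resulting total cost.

For any fixed open set, each tenant goes to its cheapest open site; total = fixed + service.
{A, B}: #1→A 2, #2→A 9, #3→A 5, #4→B 8, #5→B 3, #6→A 5. Service 32; fixed 7; total 39.
{A, B, C}: service 30 + fixed 10 = 40
{A, C}: service 34 + fixed 6 = 40
{A, B, C, D}: #1→A 2, #2→A 9, #3→A 5, #4→B 8, #5→B 3, #6→C 3. Service 30; fixed 17; total 47.
(All 15 nonempty subsets were checked; A and B is lowest.)

Open A and B; minimum total cost 39.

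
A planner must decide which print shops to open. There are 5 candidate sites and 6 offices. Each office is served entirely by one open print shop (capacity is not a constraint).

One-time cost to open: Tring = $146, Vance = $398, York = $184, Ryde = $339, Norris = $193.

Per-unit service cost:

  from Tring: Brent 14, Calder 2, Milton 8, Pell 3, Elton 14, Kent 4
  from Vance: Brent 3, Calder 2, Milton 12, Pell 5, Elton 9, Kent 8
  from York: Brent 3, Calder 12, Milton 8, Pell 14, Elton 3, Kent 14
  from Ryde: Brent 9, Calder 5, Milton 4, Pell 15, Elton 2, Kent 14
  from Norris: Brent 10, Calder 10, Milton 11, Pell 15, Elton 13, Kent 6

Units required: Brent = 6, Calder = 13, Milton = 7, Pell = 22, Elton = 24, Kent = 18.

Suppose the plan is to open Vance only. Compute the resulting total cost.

Each office is assigned to its cheapest site among the open ones.
{Vance}: Brent→Vance 3·6=18, Calder→Vance 2·13=26, Milton→Vance 12·7=84, Pell→Vance 5·22=110, Elton→Vance 9·24=216, Kent→Vance 8·18=144. Service 598; fixed 398; total 996.

Total cost: 996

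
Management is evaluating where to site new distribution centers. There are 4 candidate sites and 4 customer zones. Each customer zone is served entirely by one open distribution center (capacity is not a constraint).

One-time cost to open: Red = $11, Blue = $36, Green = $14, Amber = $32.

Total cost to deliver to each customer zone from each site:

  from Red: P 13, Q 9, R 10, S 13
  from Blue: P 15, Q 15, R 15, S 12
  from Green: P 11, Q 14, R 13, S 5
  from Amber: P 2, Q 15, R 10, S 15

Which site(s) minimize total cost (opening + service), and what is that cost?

For any fixed open set, each customer zone goes to its cheapest open site; total = fixed + service.
{Red}: P→Red 13, Q→Red 9, R→Red 10, S→Red 13. Service 45; fixed 11; total 56.
{Green}: service 43 + fixed 14 = 57
{Red, Green}: P→Green 11, Q→Red 9, R→Red 10, S→Green 5. Service 35; fixed 25; total 60.
{Red, Blue, Green, Amber}: service 26 + fixed 93 = 119
No other subset beats 56.

Open Red only; minimum total cost 56.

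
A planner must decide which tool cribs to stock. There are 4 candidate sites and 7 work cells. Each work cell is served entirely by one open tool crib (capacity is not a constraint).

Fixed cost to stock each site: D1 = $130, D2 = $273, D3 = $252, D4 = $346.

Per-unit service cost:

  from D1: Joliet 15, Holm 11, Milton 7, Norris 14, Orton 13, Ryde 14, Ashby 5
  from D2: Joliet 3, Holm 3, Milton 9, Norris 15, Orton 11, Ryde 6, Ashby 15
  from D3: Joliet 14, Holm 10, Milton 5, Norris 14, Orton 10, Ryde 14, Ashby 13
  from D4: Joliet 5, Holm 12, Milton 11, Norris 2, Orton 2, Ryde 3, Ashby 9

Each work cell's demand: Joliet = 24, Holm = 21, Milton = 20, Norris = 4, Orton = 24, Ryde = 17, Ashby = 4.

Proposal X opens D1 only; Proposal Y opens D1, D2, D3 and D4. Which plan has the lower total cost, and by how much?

Proposal Y is cheaper by 124.

Proposal X: {D1}: Joliet→D1 15·24=360, Holm→D1 11·21=231, Milton→D1 7·20=140, Norris→D1 14·4=56, Orton→D1 13·24=312, Ryde→D1 14·17=238, Ashby→D1 5·4=20. Service 1357; fixed 130; total 1487.
Proposal Y: {D1, D2, D3, D4}: Joliet→D2 3·24=72, Holm→D2 3·21=63, Milton→D3 5·20=100, Norris→D4 2·4=8, Orton→D4 2·24=48, Ryde→D4 3·17=51, Ashby→D1 5·4=20. Service 362; fixed 1001; total 1363.
Difference: |1487 − 1363| = 124.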